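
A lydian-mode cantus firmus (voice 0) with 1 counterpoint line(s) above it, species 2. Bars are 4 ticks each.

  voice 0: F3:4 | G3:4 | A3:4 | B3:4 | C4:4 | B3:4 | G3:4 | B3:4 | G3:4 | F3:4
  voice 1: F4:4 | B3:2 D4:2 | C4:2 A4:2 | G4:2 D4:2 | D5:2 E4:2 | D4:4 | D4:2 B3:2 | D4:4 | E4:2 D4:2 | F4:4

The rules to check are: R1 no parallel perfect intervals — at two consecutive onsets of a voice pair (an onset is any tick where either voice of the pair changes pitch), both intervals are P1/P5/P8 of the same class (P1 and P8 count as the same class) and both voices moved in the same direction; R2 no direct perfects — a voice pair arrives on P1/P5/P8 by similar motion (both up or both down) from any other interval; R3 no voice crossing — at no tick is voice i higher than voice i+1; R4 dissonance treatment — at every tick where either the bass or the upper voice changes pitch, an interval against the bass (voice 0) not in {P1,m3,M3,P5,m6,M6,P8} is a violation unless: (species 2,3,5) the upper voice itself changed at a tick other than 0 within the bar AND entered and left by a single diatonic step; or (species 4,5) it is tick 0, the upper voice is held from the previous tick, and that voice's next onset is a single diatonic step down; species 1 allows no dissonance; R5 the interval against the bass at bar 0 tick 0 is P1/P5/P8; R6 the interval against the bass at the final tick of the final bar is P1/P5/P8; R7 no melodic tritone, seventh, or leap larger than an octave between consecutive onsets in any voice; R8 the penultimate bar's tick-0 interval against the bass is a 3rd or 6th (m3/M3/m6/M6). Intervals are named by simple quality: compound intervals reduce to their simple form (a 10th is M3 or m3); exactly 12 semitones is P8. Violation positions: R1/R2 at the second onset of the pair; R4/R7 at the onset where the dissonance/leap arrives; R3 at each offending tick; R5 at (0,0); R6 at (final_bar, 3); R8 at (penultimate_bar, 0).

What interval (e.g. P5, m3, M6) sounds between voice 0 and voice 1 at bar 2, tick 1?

m3

voice 0=A3 voice 1=C4 -> m3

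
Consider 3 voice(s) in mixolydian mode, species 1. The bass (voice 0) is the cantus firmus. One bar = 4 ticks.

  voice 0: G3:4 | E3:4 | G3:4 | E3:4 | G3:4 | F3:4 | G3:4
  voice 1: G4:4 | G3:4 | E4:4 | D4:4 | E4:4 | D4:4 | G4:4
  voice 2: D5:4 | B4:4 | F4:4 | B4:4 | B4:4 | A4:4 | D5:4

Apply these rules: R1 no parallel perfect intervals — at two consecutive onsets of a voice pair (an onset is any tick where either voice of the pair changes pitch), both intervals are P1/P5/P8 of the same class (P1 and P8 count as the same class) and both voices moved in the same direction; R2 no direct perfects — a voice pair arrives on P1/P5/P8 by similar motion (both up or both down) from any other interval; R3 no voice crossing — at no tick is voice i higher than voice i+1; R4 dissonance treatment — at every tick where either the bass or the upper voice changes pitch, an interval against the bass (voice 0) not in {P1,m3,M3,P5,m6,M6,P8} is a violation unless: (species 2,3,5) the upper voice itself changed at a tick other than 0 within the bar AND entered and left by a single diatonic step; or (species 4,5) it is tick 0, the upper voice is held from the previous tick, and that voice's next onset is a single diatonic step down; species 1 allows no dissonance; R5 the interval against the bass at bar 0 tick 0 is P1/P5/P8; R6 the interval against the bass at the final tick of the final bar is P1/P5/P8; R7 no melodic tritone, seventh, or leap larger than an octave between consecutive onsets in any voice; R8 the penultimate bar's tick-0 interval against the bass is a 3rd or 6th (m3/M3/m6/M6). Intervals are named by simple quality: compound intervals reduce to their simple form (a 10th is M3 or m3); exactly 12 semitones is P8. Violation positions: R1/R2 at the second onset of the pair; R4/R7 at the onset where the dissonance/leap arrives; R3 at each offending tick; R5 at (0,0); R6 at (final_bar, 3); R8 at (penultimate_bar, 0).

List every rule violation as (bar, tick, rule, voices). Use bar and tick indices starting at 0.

(1, 0, R1, (0, 2))
(2, 0, R4, (0, 2))
(2, 0, R7, (2,))
(3, 0, R4, (0, 1))
(3, 0, R7, (2,))
(5, 0, R1, (1, 2))
(6, 0, R1, (1, 2))
(6, 0, R2, (0, 1))
(6, 0, R2, (0, 2))

bar 0: v0=G3 v1=G4 v2=D5 downbeat P5
bar 1: v0=E3 v1=G3 v2=B4 downbeat P5
bar 2: v0=G3 v1=E4 v2=F4 downbeat m7
bar 3: v0=E3 v1=D4 v2=B4 downbeat P5
bar 4: v0=G3 v1=E4 v2=B4 downbeat M3
bar 5: v0=F3 v1=D4 v2=A4 downbeat M3
bar 6: v0=G3 v1=G4 v2=D5 downbeat P5
  -> R1 @ bar 1 tick 0 v(0, 2): G3/D5 P5 -> E3/B4 P5 similar
  -> R4 @ bar 2 tick 0 v(0, 2): G3/F4 m7 untreated
  -> R7 @ bar 2 tick 0 v(2,): B4->F4 leap 6st
  -> R4 @ bar 3 tick 0 v(0, 1): E3/D4 m7 untreated
  -> R7 @ bar 3 tick 0 v(2,): F4->B4 leap 6st
  -> R1 @ bar 5 tick 0 v(1, 2): E4/B4 P5 -> D4/A4 P5 similar
  -> R1 @ bar 6 tick 0 v(1, 2): D4/A4 P5 -> G4/D5 P5 similar
  -> R2 @ bar 6 tick 0 v(0, 1): F3/D4 M6 -> G3/G4 P8 similar
  -> R2 @ bar 6 tick 0 v(0, 2): F3/A4 M3 -> G3/D5 P5 similar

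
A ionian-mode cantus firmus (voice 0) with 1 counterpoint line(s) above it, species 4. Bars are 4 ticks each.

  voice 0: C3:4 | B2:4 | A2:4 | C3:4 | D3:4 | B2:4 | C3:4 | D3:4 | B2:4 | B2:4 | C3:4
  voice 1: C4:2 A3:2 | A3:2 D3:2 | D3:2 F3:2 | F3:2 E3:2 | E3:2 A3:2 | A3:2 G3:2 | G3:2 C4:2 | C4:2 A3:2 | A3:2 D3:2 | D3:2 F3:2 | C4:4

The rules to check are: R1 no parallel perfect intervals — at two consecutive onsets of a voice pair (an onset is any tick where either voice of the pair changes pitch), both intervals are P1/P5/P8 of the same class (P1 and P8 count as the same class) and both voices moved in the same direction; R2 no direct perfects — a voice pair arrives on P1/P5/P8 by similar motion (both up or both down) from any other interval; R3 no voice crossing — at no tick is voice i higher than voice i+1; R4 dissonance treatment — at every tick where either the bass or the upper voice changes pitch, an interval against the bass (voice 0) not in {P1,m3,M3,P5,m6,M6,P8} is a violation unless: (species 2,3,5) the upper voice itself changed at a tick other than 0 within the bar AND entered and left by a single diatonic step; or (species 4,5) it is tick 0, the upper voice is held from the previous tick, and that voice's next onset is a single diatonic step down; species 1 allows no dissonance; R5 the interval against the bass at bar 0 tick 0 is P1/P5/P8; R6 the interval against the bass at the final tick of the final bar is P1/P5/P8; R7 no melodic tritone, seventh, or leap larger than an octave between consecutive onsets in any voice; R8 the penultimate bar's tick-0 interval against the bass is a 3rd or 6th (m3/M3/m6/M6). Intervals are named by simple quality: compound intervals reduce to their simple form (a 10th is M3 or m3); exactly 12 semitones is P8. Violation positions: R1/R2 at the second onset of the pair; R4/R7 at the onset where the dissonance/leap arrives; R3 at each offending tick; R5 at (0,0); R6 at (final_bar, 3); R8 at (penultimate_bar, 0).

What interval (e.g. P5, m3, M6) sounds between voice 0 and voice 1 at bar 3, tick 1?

P4

voice 0=C3 voice 1=F3 -> P4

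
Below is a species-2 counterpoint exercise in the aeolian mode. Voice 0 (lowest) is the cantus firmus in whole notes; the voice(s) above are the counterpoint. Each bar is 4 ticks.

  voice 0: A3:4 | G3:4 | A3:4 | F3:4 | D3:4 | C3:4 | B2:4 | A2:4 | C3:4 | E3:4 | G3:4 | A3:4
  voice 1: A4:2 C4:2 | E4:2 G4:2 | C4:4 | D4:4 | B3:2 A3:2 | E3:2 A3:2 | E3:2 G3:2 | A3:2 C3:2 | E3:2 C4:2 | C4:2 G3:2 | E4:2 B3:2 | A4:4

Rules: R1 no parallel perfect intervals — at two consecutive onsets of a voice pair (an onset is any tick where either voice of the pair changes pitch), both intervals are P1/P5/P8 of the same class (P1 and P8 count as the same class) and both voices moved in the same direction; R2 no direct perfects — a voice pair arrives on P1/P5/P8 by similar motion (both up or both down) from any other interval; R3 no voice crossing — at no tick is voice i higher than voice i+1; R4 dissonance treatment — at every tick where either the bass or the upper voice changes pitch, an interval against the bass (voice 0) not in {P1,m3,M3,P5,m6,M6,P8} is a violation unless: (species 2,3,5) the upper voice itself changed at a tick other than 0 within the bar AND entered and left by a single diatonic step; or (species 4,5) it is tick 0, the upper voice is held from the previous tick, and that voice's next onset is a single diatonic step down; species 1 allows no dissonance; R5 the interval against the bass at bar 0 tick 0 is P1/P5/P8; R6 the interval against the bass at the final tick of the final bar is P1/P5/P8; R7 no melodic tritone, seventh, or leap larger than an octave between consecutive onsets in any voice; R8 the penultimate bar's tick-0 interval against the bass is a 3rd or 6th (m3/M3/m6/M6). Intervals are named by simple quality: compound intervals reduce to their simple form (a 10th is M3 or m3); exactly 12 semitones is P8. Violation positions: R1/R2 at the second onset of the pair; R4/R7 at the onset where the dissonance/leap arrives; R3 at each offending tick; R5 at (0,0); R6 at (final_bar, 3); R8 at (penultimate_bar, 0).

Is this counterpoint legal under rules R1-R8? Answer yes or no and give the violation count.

No (3 violations)

bar 0: v0=A3 v1=A4 (P8)
bar 1: v0=G3 v1=E4 (M6)
bar 2: v0=A3 v1=C4 (m3)
bar 3: v0=F3 v1=D4 (M6)
bar 4: v0=D3 v1=B3 (M6)
bar 5: v0=C3 v1=E3 (M3)
bar 6: v0=B2 v1=E3 (P4)
bar 7: v0=A2 v1=A3 (P8)
bar 8: v0=C3 v1=E3 (M3)
bar 9: v0=E3 v1=C4 (m6)
bar 10: v0=G3 v1=E4 (M6)
bar 11: v0=A3 v1=A4 (P8)
  R4 @ bar6.0: B2/E3 P4 untreated
  R2 @ bar11.0: G3/B3 M3 -> A3/A4 P8 similar
  R7 @ bar11.0: B3->A4 leap 10st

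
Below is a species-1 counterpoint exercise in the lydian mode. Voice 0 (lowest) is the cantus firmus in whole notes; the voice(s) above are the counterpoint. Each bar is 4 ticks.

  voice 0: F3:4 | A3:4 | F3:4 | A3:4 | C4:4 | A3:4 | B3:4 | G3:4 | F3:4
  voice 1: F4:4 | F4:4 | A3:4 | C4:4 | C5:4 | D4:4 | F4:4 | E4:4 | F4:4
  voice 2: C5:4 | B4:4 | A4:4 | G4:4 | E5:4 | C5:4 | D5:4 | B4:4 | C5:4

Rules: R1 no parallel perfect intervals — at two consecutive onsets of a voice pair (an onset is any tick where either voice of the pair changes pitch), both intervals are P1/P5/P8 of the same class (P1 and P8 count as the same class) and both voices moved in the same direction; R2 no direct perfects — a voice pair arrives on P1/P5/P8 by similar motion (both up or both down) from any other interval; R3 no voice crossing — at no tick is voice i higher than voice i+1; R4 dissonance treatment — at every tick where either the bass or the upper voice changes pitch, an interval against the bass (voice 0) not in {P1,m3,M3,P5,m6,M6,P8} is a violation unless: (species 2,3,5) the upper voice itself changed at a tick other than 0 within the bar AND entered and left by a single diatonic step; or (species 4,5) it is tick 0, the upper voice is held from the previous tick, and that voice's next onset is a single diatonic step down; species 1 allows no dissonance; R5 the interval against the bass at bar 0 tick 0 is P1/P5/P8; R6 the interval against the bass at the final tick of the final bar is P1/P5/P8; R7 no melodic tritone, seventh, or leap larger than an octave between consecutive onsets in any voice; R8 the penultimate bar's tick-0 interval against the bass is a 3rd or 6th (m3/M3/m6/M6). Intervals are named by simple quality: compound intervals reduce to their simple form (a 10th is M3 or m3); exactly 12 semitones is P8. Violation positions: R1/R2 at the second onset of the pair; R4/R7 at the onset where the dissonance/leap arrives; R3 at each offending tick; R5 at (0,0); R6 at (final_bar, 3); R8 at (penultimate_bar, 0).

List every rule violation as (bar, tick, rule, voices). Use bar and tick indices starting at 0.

(1, 0, R4, (0, 2))
(2, 0, R2, (1, 2))
(3, 0, R4, (0, 2))
(4, 0, R2, (0, 1))
(5, 0, R4, (0, 1))
(5, 0, R7, (1,))
(6, 0, R4, (0, 1))
(7, 0, R2, (1, 2))
(8, 0, R1, (1, 2))

bar 0: v0=F3 v1=F4 v2=C5 downbeat P5
bar 1: v0=A3 v1=F4 v2=B4 downbeat M2
bar 2: v0=F3 v1=A3 v2=A4 downbeat M3
bar 3: v0=A3 v1=C4 v2=G4 downbeat m7
bar 4: v0=C4 v1=C5 v2=E5 downbeat M3
bar 5: v0=A3 v1=D4 v2=C5 downbeat m3
bar 6: v0=B3 v1=F4 v2=D5 downbeat m3
bar 7: v0=G3 v1=E4 v2=B4 downbeat M3
bar 8: v0=F3 v1=F4 v2=C5 downbeat P5
  -> R4 @ bar 1 tick 0 v(0, 2): A3/B4 M2 untreated
  -> R2 @ bar 2 tick 0 v(1, 2): F4/B4 TT -> A3/A4 P8 similar
  -> R4 @ bar 3 tick 0 v(0, 2): A3/G4 m7 untreated
  -> R2 @ bar 4 tick 0 v(0, 1): A3/C4 m3 -> C4/C5 P8 similar
  -> R4 @ bar 5 tick 0 v(0, 1): A3/D4 P4 untreated
  -> R7 @ bar 5 tick 0 v(1,): C5->D4 leap 10st
  -> R4 @ bar 6 tick 0 v(0, 1): B3/F4 TT untreated
  -> R2 @ bar 7 tick 0 v(1, 2): F4/D5 M6 -> E4/B4 P5 similar
  -> R1 @ bar 8 tick 0 v(1, 2): E4/B4 P5 -> F4/C5 P5 similar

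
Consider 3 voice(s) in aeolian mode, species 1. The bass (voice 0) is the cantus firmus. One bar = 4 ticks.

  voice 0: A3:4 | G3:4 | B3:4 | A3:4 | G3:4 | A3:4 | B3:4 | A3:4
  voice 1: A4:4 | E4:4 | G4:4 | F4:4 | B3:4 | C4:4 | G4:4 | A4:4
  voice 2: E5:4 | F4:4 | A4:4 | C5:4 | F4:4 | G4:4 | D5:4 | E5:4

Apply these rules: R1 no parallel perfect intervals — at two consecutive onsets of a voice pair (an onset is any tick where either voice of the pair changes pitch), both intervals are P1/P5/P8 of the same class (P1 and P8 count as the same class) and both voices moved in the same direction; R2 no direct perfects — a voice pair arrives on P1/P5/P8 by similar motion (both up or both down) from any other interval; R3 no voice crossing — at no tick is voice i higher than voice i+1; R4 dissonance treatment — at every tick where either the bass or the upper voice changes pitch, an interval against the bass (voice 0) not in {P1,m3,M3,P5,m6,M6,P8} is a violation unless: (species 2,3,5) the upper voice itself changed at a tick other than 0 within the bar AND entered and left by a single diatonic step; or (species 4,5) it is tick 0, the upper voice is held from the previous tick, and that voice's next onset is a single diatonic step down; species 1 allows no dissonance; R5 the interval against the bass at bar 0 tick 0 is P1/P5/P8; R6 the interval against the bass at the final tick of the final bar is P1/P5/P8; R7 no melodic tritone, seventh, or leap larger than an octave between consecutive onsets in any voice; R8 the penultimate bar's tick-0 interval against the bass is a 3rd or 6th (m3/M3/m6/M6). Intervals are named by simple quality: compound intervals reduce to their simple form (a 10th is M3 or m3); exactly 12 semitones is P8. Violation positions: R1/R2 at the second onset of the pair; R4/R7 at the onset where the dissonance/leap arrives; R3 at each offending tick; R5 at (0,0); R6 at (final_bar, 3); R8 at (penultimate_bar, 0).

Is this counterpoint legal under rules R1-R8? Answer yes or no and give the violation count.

No (9 violations)

bar 0: v0=A3 v1=A4 v2=E5 (P5)
bar 1: v0=G3 v1=E4 v2=F4 (m7)
bar 2: v0=B3 v1=G4 v2=A4 (m7)
bar 3: v0=A3 v1=F4 v2=C5 (m3)
bar 4: v0=G3 v1=B3 v2=F4 (m7)
bar 5: v0=A3 v1=C4 v2=G4 (m7)
bar 6: v0=B3 v1=G4 v2=D5 (m3)
bar 7: v0=A3 v1=A4 v2=E5 (P5)
  R4 @ bar1.0: G3/F4 m7 untreated
  R7 @ bar1.0: E5->F4 leap 11st
  R4 @ bar2.0: B3/A4 m7 untreated
  R4 @ bar4.0: G3/F4 m7 untreated
  R7 @ bar4.0: F4->B3 leap 6st
  R2 @ bar5.0: B3/F4 TT -> C4/G4 P5 similar
  R4 @ bar5.0: A3/G4 m7 untreated
  R1 @ bar6.0: C4/G4 P5 -> G4/D5 P5 similar
  R1 @ bar7.0: G4/D5 P5 -> A4/E5 P5 similar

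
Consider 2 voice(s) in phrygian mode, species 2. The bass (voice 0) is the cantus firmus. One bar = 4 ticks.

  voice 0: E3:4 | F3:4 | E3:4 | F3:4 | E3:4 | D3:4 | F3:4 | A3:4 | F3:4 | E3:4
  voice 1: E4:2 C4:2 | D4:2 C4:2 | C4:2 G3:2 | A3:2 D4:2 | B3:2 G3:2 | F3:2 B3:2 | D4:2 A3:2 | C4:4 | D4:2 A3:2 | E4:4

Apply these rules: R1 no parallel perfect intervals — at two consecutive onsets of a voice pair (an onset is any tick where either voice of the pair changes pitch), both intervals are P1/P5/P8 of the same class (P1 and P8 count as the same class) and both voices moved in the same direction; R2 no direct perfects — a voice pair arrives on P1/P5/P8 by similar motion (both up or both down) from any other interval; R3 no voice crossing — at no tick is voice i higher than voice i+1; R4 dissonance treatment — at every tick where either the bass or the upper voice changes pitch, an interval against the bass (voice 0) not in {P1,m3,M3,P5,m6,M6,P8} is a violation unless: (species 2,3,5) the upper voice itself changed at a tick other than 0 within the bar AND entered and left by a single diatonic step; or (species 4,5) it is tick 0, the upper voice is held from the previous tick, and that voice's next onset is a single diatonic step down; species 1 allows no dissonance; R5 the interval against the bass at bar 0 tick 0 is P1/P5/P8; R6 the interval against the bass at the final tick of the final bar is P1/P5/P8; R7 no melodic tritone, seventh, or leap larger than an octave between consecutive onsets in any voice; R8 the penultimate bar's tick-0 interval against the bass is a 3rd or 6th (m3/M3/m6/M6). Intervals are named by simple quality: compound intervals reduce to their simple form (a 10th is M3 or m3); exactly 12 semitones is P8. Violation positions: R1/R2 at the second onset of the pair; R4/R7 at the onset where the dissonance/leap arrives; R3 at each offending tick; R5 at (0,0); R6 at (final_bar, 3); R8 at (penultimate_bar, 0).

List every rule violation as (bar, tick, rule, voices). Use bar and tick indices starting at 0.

bar 0: v0=E3 v1=E4 downbeat P8
bar 1: v0=F3 v1=D4 downbeat M6
bar 2: v0=E3 v1=C4 downbeat m6
bar 3: v0=F3 v1=A3 downbeat M3
bar 4: v0=E3 v1=B3 downbeat P5
bar 5: v0=D3 v1=F3 downbeat m3
bar 6: v0=F3 v1=D4 downbeat M6
bar 7: v0=A3 v1=C4 downbeat m3
bar 8: v0=F3 v1=D4 downbeat M6
bar 9: v0=E3 v1=E4 downbeat P8
  -> R2 @ bar 4 tick 0 v(0, 1): F3/D4 M6 -> E3/B3 P5 similar
  -> R7 @ bar 5 tick 2 v(1,): F3->B3 leap 6st

(4, 0, R2, (0, 1))
(5, 2, R7, (1,))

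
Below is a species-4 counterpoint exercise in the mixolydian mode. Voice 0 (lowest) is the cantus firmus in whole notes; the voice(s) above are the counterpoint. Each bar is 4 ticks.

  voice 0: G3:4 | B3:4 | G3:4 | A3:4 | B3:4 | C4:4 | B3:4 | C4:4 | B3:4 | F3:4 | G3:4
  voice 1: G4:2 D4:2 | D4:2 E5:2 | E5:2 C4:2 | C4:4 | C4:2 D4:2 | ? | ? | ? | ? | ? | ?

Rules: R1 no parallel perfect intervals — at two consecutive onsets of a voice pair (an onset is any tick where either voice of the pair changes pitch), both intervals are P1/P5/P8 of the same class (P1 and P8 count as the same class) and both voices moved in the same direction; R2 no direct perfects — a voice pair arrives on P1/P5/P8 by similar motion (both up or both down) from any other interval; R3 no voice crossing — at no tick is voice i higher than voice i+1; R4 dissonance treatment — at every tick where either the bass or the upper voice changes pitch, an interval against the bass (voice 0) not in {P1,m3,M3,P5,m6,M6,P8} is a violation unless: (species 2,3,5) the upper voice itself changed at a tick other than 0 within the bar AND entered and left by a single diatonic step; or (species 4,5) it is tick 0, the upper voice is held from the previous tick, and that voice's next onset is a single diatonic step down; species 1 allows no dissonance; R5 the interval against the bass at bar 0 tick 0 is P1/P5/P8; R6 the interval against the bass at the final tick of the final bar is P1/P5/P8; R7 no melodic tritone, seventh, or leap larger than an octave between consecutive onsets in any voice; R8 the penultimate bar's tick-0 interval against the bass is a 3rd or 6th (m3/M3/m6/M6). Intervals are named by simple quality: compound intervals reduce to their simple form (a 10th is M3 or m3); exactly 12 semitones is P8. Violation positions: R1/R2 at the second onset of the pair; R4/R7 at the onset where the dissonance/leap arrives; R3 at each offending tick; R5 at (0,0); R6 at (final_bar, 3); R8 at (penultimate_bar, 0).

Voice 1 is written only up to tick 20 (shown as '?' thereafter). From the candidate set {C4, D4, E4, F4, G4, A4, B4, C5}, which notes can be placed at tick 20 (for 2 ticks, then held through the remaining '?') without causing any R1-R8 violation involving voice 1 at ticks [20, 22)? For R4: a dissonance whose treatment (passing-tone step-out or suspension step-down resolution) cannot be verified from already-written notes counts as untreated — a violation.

C4: legal
D4: violates R4
E4: legal
F4: violates R4
G4: violates R2
A4: legal
B4: violates R4
C5: violates R2,R7

{A4, C4, E4}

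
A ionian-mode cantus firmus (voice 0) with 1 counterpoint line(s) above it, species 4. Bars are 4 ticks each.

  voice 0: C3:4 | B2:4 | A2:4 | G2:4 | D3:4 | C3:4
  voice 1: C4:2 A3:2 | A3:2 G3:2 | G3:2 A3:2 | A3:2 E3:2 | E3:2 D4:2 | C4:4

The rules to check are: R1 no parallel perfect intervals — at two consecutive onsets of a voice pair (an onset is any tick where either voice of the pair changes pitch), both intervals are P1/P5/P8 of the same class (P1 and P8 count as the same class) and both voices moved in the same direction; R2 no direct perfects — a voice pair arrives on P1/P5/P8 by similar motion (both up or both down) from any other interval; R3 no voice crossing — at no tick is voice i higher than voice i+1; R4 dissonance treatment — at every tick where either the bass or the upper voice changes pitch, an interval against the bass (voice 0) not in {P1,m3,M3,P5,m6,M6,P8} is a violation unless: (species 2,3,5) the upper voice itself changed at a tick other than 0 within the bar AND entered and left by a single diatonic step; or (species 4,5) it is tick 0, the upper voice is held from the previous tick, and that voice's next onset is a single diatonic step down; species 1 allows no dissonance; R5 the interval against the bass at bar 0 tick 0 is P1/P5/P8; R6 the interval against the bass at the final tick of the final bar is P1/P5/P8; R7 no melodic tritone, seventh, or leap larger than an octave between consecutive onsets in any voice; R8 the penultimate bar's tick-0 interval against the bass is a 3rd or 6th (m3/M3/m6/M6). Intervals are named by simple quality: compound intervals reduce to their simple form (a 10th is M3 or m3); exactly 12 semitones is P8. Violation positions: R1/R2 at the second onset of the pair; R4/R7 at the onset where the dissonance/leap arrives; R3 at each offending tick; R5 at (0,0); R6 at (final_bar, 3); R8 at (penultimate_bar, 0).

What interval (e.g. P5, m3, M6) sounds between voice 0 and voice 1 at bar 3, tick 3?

M6

voice 0=G2 voice 1=E3 -> M6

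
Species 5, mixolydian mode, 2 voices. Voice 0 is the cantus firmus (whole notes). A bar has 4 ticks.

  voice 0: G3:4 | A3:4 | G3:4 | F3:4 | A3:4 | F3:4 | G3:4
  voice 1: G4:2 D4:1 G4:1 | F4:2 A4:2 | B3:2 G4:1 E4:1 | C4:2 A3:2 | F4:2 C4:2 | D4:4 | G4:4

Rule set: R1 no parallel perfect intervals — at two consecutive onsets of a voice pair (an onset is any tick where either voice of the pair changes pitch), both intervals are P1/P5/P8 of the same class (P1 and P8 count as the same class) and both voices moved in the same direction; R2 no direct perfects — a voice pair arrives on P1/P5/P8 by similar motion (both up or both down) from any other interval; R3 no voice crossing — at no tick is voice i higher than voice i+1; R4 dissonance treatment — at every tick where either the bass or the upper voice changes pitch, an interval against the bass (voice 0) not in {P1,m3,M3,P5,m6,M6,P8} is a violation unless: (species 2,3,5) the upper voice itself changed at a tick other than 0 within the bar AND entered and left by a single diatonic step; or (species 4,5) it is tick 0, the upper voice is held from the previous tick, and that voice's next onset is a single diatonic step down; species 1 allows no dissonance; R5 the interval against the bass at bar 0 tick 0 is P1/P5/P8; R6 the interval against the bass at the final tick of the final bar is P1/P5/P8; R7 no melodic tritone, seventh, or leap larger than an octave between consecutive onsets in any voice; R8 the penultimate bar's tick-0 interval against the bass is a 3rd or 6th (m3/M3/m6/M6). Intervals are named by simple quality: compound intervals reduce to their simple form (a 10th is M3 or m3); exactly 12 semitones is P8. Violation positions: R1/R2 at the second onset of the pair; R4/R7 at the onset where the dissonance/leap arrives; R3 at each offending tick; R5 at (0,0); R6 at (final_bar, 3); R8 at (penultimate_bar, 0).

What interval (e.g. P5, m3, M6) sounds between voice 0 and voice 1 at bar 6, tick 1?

voice 0=G3 voice 1=G4 -> P8

P8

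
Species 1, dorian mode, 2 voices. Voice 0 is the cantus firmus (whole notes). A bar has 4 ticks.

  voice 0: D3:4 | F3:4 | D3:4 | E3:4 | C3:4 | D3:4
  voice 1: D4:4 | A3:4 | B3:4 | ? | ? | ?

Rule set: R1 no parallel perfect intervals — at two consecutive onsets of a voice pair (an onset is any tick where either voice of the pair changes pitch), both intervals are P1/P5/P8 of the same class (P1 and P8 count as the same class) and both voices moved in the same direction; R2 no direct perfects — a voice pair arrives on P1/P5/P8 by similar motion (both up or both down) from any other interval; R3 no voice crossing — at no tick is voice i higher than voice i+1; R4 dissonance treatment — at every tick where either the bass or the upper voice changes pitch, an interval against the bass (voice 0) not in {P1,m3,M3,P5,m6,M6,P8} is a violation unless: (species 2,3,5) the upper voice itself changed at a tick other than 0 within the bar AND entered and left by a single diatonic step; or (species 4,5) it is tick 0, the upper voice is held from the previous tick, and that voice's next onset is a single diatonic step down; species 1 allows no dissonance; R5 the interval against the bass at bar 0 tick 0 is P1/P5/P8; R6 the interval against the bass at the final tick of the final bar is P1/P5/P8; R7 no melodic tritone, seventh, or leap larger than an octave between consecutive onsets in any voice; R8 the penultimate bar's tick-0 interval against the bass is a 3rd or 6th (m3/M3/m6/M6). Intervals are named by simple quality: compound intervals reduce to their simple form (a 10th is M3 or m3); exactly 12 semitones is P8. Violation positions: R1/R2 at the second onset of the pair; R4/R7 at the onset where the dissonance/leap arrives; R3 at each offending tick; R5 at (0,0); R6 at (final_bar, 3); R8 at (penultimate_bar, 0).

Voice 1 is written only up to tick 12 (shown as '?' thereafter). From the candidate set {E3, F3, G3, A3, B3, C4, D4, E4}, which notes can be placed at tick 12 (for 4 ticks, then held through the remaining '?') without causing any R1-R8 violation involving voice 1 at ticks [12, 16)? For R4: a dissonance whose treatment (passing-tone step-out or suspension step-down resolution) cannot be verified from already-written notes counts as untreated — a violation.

{B3, C4, E3, G3}

E3: legal
F3: violates R4,R7
G3: legal
A3: violates R4
B3: legal
C4: legal
D4: violates R4
E4: violates R2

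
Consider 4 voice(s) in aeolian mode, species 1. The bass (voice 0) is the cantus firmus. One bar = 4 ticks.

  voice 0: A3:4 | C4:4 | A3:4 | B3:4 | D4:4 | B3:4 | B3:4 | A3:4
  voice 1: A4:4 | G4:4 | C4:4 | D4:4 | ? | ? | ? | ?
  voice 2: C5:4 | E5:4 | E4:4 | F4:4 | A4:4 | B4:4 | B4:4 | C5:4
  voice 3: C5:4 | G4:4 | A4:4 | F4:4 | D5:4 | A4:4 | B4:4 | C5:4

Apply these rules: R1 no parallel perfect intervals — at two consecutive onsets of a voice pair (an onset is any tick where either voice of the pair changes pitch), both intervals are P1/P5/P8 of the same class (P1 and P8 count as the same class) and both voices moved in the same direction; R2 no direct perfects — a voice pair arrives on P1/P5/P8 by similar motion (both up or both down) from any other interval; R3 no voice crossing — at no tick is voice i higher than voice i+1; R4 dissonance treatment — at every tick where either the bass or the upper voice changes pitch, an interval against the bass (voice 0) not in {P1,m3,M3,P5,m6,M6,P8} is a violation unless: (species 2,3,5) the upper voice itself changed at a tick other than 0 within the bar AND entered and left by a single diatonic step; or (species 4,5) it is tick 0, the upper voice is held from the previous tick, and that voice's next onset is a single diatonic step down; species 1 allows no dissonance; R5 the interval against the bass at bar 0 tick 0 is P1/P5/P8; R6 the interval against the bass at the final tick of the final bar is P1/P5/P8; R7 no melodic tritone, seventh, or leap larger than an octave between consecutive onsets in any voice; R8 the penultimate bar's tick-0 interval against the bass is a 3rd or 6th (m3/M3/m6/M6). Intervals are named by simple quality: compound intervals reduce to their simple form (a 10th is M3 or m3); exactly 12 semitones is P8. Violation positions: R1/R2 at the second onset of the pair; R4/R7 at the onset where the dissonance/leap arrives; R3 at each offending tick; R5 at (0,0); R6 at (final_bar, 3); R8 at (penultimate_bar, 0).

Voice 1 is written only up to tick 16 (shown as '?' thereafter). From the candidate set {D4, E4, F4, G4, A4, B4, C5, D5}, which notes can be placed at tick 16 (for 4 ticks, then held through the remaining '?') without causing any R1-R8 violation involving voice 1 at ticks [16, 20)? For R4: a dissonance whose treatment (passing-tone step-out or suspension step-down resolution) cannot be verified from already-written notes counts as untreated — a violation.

{D4, F4}

D4: legal
E4: violates R4
F4: legal
G4: violates R2,R4
A4: violates R2
B4: violates R3
C5: violates R3,R4,R7
D5: violates R2,R3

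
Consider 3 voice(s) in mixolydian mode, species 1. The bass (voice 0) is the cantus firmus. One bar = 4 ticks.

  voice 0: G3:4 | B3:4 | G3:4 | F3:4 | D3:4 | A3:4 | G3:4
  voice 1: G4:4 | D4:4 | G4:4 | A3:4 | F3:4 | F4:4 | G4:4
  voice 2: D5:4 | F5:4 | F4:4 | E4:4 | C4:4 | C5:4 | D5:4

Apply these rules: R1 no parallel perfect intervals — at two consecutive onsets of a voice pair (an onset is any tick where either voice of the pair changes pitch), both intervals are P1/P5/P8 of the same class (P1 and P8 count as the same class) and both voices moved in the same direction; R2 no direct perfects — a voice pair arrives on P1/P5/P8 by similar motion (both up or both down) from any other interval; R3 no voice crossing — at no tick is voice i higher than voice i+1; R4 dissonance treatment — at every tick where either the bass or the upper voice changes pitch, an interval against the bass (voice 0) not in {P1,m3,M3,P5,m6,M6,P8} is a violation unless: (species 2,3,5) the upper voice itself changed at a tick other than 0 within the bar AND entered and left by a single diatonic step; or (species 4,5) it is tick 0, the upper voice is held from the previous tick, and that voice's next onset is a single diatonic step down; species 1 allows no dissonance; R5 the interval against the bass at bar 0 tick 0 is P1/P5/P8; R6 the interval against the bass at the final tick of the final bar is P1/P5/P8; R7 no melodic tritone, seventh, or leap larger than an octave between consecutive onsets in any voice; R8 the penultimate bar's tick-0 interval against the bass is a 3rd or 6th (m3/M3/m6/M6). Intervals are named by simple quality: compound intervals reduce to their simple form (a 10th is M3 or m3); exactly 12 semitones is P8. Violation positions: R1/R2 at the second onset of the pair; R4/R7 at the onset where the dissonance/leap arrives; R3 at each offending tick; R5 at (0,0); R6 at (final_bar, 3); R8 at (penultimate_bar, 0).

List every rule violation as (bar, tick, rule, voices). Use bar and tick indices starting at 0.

bar 0: v0=G3 v1=G4 v2=D5 downbeat P5
bar 1: v0=B3 v1=D4 v2=F5 downbeat TT
bar 2: v0=G3 v1=G4 v2=F4 downbeat m7
bar 3: v0=F3 v1=A3 v2=E4 downbeat M7
bar 4: v0=D3 v1=F3 v2=C4 downbeat m7
bar 5: v0=A3 v1=F4 v2=C5 downbeat m3
bar 6: v0=G3 v1=G4 v2=D5 downbeat P5
  -> R4 @ bar 1 tick 0 v(0, 2): B3/F5 TT untreated
  -> R3 @ bar 2 tick 0 v(1, 2): G4 above F4
  -> R4 @ bar 2 tick 0 v(0, 2): G3/F4 m7 untreated
  -> R3 @ bar 2 tick 1 v(1, 2): G4 above F4
  -> R3 @ bar 2 tick 2 v(1, 2): G4 above F4
  -> R3 @ bar 2 tick 3 v(1, 2): G4 above F4
  -> R2 @ bar 3 tick 0 v(1, 2): G4/F4 M2 -> A3/E4 P5 similar
  -> R4 @ bar 3 tick 0 v(0, 2): F3/E4 M7 untreated
  -> R7 @ bar 3 tick 0 v(1,): G4->A3 leap 10st
  -> R1 @ bar 4 tick 0 v(1, 2): A3/E4 P5 -> F3/C4 P5 similar
  -> R4 @ bar 4 tick 0 v(0, 2): D3/C4 m7 untreated
  -> R1 @ bar 5 tick 0 v(1, 2): F3/C4 P5 -> F4/C5 P5 similar
  -> R1 @ bar 6 tick 0 v(1, 2): F4/C5 P5 -> G4/D5 P5 similar

(1, 0, R4, (0, 2))
(2, 0, R3, (1, 2))
(2, 0, R4, (0, 2))
(2, 1, R3, (1, 2))
(2, 2, R3, (1, 2))
(2, 3, R3, (1, 2))
(3, 0, R2, (1, 2))
(3, 0, R4, (0, 2))
(3, 0, R7, (1,))
(4, 0, R1, (1, 2))
(4, 0, R4, (0, 2))
(5, 0, R1, (1, 2))
(6, 0, R1, (1, 2))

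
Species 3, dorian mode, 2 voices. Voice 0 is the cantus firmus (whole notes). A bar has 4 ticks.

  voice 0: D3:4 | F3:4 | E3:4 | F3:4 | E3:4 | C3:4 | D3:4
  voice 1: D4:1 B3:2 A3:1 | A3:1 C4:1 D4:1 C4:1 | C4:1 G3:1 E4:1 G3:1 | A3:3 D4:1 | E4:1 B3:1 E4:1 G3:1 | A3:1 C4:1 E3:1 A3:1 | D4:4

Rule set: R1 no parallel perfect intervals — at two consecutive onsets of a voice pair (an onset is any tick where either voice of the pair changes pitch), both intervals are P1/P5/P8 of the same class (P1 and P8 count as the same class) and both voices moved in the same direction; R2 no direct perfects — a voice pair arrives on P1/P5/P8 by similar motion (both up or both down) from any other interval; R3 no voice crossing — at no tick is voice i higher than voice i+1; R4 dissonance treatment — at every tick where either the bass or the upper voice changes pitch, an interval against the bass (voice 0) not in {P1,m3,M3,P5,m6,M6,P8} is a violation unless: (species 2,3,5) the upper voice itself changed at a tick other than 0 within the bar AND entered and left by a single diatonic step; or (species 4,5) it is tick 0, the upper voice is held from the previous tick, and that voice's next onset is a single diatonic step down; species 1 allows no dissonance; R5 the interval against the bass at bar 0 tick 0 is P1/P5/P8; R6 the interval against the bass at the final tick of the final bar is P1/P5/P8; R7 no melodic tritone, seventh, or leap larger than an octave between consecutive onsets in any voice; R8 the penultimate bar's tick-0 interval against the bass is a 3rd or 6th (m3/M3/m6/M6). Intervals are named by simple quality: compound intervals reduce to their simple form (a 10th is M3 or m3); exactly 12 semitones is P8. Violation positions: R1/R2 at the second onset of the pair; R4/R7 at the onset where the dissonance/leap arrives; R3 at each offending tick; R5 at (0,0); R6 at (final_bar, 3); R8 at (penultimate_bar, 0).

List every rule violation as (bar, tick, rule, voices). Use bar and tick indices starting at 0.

(6, 0, R2, (0, 1))

bar 0: v0=D3 v1=D4 downbeat P8
bar 1: v0=F3 v1=A3 downbeat M3
bar 2: v0=E3 v1=C4 downbeat m6
bar 3: v0=F3 v1=A3 downbeat M3
bar 4: v0=E3 v1=E4 downbeat P8
bar 5: v0=C3 v1=A3 downbeat M6
bar 6: v0=D3 v1=D4 downbeat P8
  -> R2 @ bar 6 tick 0 v(0, 1): C3/A3 M6 -> D3/D4 P8 similar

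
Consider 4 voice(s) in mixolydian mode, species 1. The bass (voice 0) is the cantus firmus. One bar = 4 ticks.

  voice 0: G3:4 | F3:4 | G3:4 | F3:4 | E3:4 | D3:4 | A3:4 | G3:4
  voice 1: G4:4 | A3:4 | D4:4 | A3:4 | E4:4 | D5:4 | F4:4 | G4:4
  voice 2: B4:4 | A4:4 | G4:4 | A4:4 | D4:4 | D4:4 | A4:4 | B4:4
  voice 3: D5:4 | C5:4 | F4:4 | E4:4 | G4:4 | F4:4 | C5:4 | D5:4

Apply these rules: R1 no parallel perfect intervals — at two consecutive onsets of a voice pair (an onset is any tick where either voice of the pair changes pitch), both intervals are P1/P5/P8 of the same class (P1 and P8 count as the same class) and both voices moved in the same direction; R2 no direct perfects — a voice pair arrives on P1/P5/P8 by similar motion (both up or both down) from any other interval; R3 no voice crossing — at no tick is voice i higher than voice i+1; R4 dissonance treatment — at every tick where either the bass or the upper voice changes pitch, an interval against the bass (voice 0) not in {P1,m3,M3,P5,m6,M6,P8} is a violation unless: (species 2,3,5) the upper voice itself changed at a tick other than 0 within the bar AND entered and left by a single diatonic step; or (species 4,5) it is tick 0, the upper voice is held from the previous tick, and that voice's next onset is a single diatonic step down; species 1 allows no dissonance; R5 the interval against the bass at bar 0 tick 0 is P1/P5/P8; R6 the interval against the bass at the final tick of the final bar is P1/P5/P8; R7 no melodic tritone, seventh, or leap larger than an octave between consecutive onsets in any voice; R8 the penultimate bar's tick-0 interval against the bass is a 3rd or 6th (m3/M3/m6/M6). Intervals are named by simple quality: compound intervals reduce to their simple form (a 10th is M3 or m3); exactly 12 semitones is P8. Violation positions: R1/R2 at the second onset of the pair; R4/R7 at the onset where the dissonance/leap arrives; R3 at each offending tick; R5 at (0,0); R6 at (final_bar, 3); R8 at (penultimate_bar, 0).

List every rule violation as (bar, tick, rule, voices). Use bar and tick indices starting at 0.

bar 0: v0=G3 v1=G4 v2=B4 v3=D5 downbeat P5
bar 1: v0=F3 v1=A3 v2=A4 v3=C5 downbeat P5
bar 2: v0=G3 v1=D4 v2=G4 v3=F4 downbeat m7
bar 3: v0=F3 v1=A3 v2=A4 v3=E4 downbeat M7
bar 4: v0=E3 v1=E4 v2=D4 v3=G4 downbeat m3
bar 5: v0=D3 v1=D5 v2=D4 v3=F4 downbeat m3
bar 6: v0=A3 v1=F4 v2=A4 v3=C5 downbeat m3
bar 7: v0=G3 v1=G4 v2=B4 v3=D5 downbeat P5
  -> R5 @ bar 0 tick 0 v(0, 2): opens on M3
  -> R1 @ bar 1 tick 0 v(0, 3): G3/D5 P5 -> F3/C5 P5 similar
  -> R2 @ bar 1 tick 0 v(1, 2): G4/B4 M3 -> A3/A4 P8 similar
  -> R7 @ bar 1 tick 0 v(1,): G4->A3 leap 10st
  -> R2 @ bar 2 tick 0 v(0, 1): F3/A3 M3 -> G3/D4 P5 similar
  -> R3 @ bar 2 tick 0 v(2, 3): G4 above F4
  -> R4 @ bar 2 tick 0 v(0, 3): G3/F4 m7 untreated
  -> R3 @ bar 2 tick 1 v(2, 3): G4 above F4
  -> R3 @ bar 2 tick 2 v(2, 3): G4 above F4
  -> R3 @ bar 2 tick 3 v(2, 3): G4 above F4
  -> R2 @ bar 3 tick 0 v(1, 3): D4/F4 m3 -> A3/E4 P5 similar
  -> R3 @ bar 3 tick 0 v(2, 3): A4 above E4
  -> R4 @ bar 3 tick 0 v(0, 3): F3/E4 M7 untreated
  -> R3 @ bar 3 tick 1 v(2, 3): A4 above E4
  -> R3 @ bar 3 tick 2 v(2, 3): A4 above E4
  -> R3 @ bar 3 tick 3 v(2, 3): A4 above E4
  -> R3 @ bar 4 tick 0 v(1, 2): E4 above D4
  -> R4 @ bar 4 tick 0 v(0, 2): E3/D4 m7 untreated
  -> R3 @ bar 4 tick 1 v(1, 2): E4 above D4
  -> R3 @ bar 4 tick 2 v(1, 2): E4 above D4
  -> R3 @ bar 4 tick 3 v(1, 2): E4 above D4
  -> R3 @ bar 5 tick 0 v(1, 2): D5 above D4
  -> R7 @ bar 5 tick 0 v(1,): E4->D5 leap 10st
  -> R3 @ bar 5 tick 1 v(1, 2): D5 above D4
  -> R3 @ bar 5 tick 2 v(1, 2): D5 above D4
  -> R3 @ bar 5 tick 3 v(1, 2): D5 above D4
  -> R1 @ bar 6 tick 0 v(0, 2): D3/D4 P8 -> A3/A4 P8 similar
  -> R8 @ bar 6 tick 0 v(0, 2): penult P8 not 3rd/6th
  -> R1 @ bar 7 tick 0 v(1, 3): F4/C5 P5 -> G4/D5 P5 similar
  -> R6 @ bar 7 tick 3 v(0, 2): closes on M3

(0, 0, R5, (0, 2))
(1, 0, R1, (0, 3))
(1, 0, R2, (1, 2))
(1, 0, R7, (1,))
(2, 0, R2, (0, 1))
(2, 0, R3, (2, 3))
(2, 0, R4, (0, 3))
(2, 1, R3, (2, 3))
(2, 2, R3, (2, 3))
(2, 3, R3, (2, 3))
(3, 0, R2, (1, 3))
(3, 0, R3, (2, 3))
(3, 0, R4, (0, 3))
(3, 1, R3, (2, 3))
(3, 2, R3, (2, 3))
(3, 3, R3, (2, 3))
(4, 0, R3, (1, 2))
(4, 0, R4, (0, 2))
(4, 1, R3, (1, 2))
(4, 2, R3, (1, 2))
(4, 3, R3, (1, 2))
(5, 0, R3, (1, 2))
(5, 0, R7, (1,))
(5, 1, R3, (1, 2))
(5, 2, R3, (1, 2))
(5, 3, R3, (1, 2))
(6, 0, R1, (0, 2))
(6, 0, R8, (0, 2))
(7, 0, R1, (1, 3))
(7, 3, R6, (0, 2))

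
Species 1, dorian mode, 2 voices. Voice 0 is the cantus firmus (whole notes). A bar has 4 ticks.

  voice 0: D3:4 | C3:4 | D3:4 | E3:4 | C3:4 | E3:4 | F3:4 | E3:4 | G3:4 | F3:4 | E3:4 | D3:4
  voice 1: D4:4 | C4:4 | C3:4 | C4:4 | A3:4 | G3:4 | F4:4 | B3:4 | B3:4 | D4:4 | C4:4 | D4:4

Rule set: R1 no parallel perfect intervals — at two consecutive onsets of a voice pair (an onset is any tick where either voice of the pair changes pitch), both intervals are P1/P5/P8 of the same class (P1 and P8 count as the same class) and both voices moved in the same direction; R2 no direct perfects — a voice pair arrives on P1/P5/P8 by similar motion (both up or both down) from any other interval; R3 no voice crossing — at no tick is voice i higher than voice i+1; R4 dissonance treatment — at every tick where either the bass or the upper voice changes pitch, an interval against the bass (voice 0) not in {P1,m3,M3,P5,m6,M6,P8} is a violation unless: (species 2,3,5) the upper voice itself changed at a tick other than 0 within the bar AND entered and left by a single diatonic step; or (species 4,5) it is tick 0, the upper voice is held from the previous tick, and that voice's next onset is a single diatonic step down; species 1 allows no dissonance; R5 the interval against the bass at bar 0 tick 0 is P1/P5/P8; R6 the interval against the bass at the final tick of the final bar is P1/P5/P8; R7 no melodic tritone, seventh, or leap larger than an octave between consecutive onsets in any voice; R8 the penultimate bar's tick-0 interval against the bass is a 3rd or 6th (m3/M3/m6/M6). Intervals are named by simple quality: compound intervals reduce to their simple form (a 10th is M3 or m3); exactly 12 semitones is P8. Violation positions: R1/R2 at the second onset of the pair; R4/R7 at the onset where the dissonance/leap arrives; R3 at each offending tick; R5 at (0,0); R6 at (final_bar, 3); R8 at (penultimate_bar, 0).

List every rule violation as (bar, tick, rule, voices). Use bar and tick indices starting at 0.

(1, 0, R1, (0, 1))
(2, 0, R3, (0, 1))
(2, 0, R4, (0, 1))
(2, 1, R3, (0, 1))
(2, 2, R3, (0, 1))
(2, 3, R3, (0, 1))
(6, 0, R2, (0, 1))
(6, 0, R7, (1,))
(7, 0, R2, (0, 1))
(7, 0, R7, (1,))

bar 0: v0=D3 v1=D4 downbeat P8
bar 1: v0=C3 v1=C4 downbeat P8
bar 2: v0=D3 v1=C3 downbeat M2
bar 3: v0=E3 v1=C4 downbeat m6
bar 4: v0=C3 v1=A3 downbeat M6
bar 5: v0=E3 v1=G3 downbeat m3
bar 6: v0=F3 v1=F4 downbeat P8
bar 7: v0=E3 v1=B3 downbeat P5
bar 8: v0=G3 v1=B3 downbeat M3
bar 9: v0=F3 v1=D4 downbeat M6
bar 10: v0=E3 v1=C4 downbeat m6
bar 11: v0=D3 v1=D4 downbeat P8
  -> R1 @ bar 1 tick 0 v(0, 1): D3/D4 P8 -> C3/C4 P8 similar
  -> R3 @ bar 2 tick 0 v(0, 1): D3 above C3
  -> R4 @ bar 2 tick 0 v(0, 1): D3/C3 M2 untreated
  -> R3 @ bar 2 tick 1 v(0, 1): D3 above C3
  -> R3 @ bar 2 tick 2 v(0, 1): D3 above C3
  -> R3 @ bar 2 tick 3 v(0, 1): D3 above C3
  -> R2 @ bar 6 tick 0 v(0, 1): E3/G3 m3 -> F3/F4 P8 similar
  -> R7 @ bar 6 tick 0 v(1,): G3->F4 leap 10st
  -> R2 @ bar 7 tick 0 v(0, 1): F3/F4 P8 -> E3/B3 P5 similar
  -> R7 @ bar 7 tick 0 v(1,): F4->B3 leap 6st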